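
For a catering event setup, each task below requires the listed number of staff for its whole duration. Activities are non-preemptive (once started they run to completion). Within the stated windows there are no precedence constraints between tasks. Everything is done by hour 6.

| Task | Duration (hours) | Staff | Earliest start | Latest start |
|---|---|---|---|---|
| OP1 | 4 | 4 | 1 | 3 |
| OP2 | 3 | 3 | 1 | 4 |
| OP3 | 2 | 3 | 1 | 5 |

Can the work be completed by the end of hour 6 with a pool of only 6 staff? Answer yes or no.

no

The minimum achievable peak is 7; 6 < 7, so no feasible schedule stays within the cap.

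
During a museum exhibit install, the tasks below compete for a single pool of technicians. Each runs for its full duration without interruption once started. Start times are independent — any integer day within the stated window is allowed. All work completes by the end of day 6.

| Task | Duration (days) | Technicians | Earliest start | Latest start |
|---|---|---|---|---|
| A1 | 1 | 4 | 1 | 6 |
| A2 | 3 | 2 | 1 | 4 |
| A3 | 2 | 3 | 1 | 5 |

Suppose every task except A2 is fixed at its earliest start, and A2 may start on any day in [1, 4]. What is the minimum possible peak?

A2@1: d1:9  d2:5  d3:2  d4:0  d5:0  d6:0 → peak 9
A2@2: d1:7  d2:5  d3:2  d4:2  d5:0  d6:0 → peak 7
A2@3: d1:7  d2:3  d3:2  d4:2  d5:2  d6:0 → peak 7
A2@4: d1:7  d2:3  d3:0  d4:2  d5:2  d6:2 → peak 7
Best is A2@2, peak 7.

7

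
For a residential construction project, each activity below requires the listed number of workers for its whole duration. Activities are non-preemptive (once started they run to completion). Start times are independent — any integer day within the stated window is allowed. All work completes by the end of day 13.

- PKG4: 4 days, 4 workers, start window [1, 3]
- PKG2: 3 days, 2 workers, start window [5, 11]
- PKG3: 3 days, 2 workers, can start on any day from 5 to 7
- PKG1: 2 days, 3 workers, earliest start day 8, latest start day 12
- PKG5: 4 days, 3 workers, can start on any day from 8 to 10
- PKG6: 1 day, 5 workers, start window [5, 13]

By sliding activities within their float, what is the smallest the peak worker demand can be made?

5

Early-start (PKG4@1, PKG2@5, PKG3@5, PKG1@8, PKG5@8, PKG6@5) gives peak 9: d1:4  d2:4  d3:4  d4:4  d5:9  d6:4  d7:4  d8:6  d9:6  d10:3  d11:3  d12:0  d13:0.
Shift PKG2→9, PKG3→6, PKG5→10.
Schedule PKG4@1, PKG2@9, PKG3@6, PKG1@8, PKG5@10, PKG6@5: d1:4  d2:4  d3:4  d4:4  d5:5  d6:2  d7:2  d8:5  d9:5  d10:5  d11:5  d12:3  d13:3 — peak 5.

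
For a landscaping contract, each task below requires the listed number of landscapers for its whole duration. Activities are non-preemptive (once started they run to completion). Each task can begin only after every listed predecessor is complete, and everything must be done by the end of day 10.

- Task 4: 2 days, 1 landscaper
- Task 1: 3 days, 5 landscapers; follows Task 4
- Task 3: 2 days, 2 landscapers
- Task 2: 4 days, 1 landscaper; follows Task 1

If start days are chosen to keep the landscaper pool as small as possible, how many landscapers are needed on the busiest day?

Schedule Task 4@1, Task 1@3, Task 3@1, Task 2@6: d1:3  d2:3  d3:5  d4:5  d5:5  d6:1  d7:1  d8:1  d9:1  d10:0 — peak 5.

5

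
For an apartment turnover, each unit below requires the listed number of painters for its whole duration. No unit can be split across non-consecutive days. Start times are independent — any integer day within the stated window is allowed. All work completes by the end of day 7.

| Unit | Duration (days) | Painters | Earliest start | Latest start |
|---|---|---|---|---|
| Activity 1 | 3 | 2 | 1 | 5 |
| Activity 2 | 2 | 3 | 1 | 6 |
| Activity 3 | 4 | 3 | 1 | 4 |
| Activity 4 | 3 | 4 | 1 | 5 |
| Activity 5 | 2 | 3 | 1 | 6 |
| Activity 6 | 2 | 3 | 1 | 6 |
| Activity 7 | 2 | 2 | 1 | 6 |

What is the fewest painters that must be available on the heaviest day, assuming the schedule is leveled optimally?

Early-start (Activity 1@1, Activity 2@1, Activity 3@1, Activity 4@1, Activity 5@1, Activity 6@1, Activity 7@1) gives peak 20: d1:20  d2:20  d3:9  d4:3  d5:0  d6:0  d7:0.
Shift Activity 4→5, Activity 5→3, Activity 6→6, Activity 7→4.
Schedule Activity 1@1, Activity 2@1, Activity 3@1, Activity 4@5, Activity 5@3, Activity 6@6, Activity 7@4: d1:8  d2:8  d3:8  d4:8  d5:6  d6:7  d7:7 — peak 8.
Total painter-days = 52 over 7 days ⇒ peak ≥ ⌈52/7⌉ = 8, so 8 is optimal.

8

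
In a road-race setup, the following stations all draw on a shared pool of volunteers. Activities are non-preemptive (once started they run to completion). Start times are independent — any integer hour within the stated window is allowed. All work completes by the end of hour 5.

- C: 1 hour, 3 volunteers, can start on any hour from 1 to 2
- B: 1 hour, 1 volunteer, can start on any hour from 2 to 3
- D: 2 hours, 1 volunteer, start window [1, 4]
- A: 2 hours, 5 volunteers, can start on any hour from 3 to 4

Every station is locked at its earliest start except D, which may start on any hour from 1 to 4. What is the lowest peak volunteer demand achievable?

D@1: h1:4  h2:2  h3:5  h4:5  h5:0 → peak 5
D@2: h1:3  h2:2  h3:6  h4:5  h5:0 → peak 6
D@3: h1:3  h2:1  h3:6  h4:6  h5:0 → peak 6
D@4: h1:3  h2:1  h3:5  h4:6  h5:1 → peak 6
Best is D@1, peak 5.

5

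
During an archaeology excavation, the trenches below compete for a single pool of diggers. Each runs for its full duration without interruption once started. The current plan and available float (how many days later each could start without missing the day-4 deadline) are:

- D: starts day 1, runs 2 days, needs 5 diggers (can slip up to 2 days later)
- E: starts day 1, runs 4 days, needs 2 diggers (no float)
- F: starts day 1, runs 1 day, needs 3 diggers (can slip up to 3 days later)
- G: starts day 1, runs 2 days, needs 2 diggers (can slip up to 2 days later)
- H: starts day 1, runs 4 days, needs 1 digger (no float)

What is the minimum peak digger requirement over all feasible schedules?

8

Early-start (D@1, E@1, F@1, G@1, H@1) gives peak 13: d1:13  d2:10  d3:3  d4:3.
Shift F→3, G→3.
Schedule D@1, E@1, F@3, G@3, H@1: d1:8  d2:8  d3:8  d4:5 — peak 8.
Total digger-days = 29 over 4 days ⇒ peak ≥ ⌈29/4⌉ = 8, so 8 is optimal.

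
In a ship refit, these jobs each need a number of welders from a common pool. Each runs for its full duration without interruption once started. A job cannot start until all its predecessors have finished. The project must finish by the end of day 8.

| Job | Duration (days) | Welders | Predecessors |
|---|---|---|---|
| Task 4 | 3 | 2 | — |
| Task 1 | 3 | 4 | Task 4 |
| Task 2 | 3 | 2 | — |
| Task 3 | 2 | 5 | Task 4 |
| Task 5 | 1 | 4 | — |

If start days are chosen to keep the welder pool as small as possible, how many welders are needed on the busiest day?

6

Early-start (Task 4@1, Task 1@4, Task 2@1, Task 3@4, Task 5@1) gives peak 9: d1:8  d2:4  d3:4  d4:9  d5:9  d6:4  d7:0  d8:0.
Shift Task 2→2, Task 3→7.
Schedule Task 4@1, Task 1@4, Task 2@2, Task 3@7, Task 5@1: d1:6  d2:4  d3:4  d4:6  d5:4  d6:4  d7:5  d8:5 — peak 6.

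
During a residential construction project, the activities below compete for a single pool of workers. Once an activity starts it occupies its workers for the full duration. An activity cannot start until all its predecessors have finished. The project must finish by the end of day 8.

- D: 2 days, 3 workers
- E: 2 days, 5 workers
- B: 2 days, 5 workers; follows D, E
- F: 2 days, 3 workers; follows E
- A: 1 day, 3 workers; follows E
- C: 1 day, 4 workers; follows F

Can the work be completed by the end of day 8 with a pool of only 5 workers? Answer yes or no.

The minimum achievable peak is 6; 5 < 6, so no feasible schedule stays within the cap.

no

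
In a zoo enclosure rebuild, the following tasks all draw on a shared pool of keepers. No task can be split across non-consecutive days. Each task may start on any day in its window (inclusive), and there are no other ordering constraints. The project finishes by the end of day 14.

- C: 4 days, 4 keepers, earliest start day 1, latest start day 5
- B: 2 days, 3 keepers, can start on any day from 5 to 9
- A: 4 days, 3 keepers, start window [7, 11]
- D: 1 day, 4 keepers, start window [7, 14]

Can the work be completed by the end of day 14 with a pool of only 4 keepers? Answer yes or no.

yes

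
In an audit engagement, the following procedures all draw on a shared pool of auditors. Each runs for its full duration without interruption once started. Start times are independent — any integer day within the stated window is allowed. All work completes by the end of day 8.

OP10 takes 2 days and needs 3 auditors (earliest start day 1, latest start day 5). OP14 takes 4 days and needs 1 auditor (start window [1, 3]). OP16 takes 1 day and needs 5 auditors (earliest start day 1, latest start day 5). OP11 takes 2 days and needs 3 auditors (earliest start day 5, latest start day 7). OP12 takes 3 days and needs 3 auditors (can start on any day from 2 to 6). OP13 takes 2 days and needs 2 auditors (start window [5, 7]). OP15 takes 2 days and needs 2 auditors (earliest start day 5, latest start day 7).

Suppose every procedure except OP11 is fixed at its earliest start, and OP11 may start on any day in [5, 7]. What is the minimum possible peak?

OP11@5: d1:9  d2:7  d3:4  d4:4  d5:7  d6:7  d7:0  d8:0 → peak 9
OP11@6: d1:9  d2:7  d3:4  d4:4  d5:4  d6:7  d7:3  d8:0 → peak 9
OP11@7: d1:9  d2:7  d3:4  d4:4  d5:4  d6:4  d7:3  d8:3 → peak 9
Best is OP11@5, peak 9.

9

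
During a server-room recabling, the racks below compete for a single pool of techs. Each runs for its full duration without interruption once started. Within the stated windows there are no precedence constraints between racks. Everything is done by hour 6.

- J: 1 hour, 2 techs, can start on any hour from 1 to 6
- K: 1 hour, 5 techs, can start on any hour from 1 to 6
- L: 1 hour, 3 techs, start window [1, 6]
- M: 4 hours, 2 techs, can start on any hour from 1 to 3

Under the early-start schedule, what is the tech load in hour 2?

2

At early start, hour 2 has: M.
Demand: 2 = 2.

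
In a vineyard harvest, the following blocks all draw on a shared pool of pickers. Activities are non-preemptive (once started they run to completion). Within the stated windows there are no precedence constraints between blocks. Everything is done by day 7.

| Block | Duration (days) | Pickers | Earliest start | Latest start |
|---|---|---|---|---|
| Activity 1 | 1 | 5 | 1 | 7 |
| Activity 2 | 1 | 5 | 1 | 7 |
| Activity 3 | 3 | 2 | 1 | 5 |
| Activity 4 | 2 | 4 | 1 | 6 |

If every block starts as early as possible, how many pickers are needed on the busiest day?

Early-start schedule: Activity 1@1, Activity 2@1, Activity 3@1, Activity 4@1.
Load per day: day 1: 16, day 2: 6, day 3: 2, day 4: 0, day 5: 0, day 6: 0, day 7: 0.
Peak is 16.

16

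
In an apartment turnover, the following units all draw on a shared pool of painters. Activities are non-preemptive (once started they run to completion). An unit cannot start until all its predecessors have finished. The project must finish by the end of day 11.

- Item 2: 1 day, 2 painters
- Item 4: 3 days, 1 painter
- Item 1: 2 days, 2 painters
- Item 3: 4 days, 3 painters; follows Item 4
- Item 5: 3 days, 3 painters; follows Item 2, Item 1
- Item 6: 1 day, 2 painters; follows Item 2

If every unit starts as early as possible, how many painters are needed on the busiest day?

6

Early-start schedule: Item 2@1, Item 4@1, Item 1@1, Item 3@4, Item 5@3, Item 6@2.
Load per day: day 1: 5, day 2: 5, day 3: 4, day 4: 6, day 5: 6, day 6: 3, day 7: 3, day 8: 0, day 9: 0, day 10: 0, day 11: 0.
Peak is 6.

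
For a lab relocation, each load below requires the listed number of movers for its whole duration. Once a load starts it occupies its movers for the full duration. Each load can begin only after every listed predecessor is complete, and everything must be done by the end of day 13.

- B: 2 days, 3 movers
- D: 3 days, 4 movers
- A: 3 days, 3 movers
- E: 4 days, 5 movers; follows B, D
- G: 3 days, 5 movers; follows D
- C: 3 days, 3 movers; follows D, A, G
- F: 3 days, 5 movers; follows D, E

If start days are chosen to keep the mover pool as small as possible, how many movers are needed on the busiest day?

Early-start (B@1, D@1, A@1, E@4, G@4, C@7, F@8) gives peak 10: d1:10  d2:10  d3:7  d4:10  d5:10  d6:10  d7:8  d8:8  d9:8  d10:5  d11:0  d12:0  d13:0.
Shift A→3, G→8, C→11, F→11.
Schedule B@1, D@1, A@3, E@4, G@8, C@11, F@11: d1:7  d2:7  d3:7  d4:8  d5:8  d6:5  d7:5  d8:5  d9:5  d10:5  d11:8  d12:8  d13:8 — peak 8.

8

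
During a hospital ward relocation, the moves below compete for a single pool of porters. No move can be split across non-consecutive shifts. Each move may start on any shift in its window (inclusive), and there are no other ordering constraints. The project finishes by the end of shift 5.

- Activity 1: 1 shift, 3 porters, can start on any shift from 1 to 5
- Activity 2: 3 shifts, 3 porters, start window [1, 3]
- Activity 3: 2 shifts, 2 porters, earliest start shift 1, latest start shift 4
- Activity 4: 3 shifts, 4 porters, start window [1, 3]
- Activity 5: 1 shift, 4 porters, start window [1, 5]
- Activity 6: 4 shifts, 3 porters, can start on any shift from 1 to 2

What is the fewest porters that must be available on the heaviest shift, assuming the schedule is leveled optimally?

Early-start (Activity 1@1, Activity 2@1, Activity 3@1, Activity 4@1, Activity 5@1, Activity 6@1) gives peak 19: s1:19  s2:12  s3:10  s4:3  s5:0.
Shift Activity 3→4, Activity 5→4, Activity 6→2.
Schedule Activity 1@1, Activity 2@1, Activity 3@4, Activity 4@1, Activity 5@4, Activity 6@2: s1:10  s2:10  s3:10  s4:9  s5:5 — peak 10.

10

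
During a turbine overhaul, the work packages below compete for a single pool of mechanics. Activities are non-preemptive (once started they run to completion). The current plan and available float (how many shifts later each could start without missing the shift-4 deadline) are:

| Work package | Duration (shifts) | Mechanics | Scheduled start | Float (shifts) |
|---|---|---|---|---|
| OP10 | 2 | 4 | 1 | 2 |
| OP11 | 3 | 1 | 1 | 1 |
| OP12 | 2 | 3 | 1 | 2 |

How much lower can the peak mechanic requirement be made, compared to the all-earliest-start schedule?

3

Early-start peak: s1:8  s2:8  s3:1  s4:0 ⇒ 8.
Leveled (OP10@1, OP11@1, OP12@3): s1:5  s2:5  s3:4  s4:3 ⇒ 5.
Reduction 8 − 5 = 3.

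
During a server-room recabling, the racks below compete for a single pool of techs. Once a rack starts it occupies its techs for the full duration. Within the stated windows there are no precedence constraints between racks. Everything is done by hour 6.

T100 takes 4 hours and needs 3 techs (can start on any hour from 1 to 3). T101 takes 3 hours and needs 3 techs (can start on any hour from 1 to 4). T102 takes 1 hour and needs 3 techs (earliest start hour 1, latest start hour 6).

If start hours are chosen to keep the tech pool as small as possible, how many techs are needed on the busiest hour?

Early-start (T100@1, T101@1, T102@1) gives peak 9: h1:9  h2:6  h3:6  h4:3  h5:0  h6:0.
Shift T102→4.
Schedule T100@1, T101@1, T102@4: h1:6  h2:6  h3:6  h4:6  h5:0  h6:0 — peak 6.

6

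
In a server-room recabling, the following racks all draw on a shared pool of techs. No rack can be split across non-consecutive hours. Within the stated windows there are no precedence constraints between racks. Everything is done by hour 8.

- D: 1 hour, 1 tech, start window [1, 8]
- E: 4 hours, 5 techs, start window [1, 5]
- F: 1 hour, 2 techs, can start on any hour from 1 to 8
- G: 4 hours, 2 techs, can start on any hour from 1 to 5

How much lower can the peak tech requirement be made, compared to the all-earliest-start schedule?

5

Early-start peak: h1:10  h2:7  h3:7  h4:7  h5:0  h6:0  h7:0  h8:0 ⇒ 10.
Leveled (D@1, E@5, F@1, G@1): h1:5  h2:2  h3:2  h4:2  h5:5  h6:5  h7:5  h8:5 ⇒ 5.
Reduction 10 − 5 = 5.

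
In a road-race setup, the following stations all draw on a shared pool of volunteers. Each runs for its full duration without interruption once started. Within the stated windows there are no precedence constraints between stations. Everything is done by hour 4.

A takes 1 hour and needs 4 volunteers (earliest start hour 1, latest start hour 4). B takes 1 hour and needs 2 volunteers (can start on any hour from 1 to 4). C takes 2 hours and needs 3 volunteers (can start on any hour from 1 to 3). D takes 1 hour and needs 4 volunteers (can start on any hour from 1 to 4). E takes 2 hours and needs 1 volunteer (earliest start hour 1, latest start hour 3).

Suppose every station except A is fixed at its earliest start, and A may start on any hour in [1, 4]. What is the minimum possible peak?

A@1: h1:14  h2:4  h3:0  h4:0 → peak 14
A@2: h1:10  h2:8  h3:0  h4:0 → peak 10
A@3: h1:10  h2:4  h3:4  h4:0 → peak 10
A@4: h1:10  h2:4  h3:0  h4:4 → peak 10
Best is A@2, peak 10.

10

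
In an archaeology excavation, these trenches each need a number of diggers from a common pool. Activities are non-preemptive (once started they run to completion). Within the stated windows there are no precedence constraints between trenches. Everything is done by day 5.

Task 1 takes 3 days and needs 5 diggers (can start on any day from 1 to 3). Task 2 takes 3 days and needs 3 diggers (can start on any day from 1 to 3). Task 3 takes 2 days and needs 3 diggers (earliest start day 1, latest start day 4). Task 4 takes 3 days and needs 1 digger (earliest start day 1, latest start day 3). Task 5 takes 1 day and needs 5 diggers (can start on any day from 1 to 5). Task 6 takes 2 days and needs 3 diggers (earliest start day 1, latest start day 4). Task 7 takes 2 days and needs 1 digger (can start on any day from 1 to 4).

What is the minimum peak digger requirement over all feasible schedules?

Early-start (Task 1@1, Task 2@1, Task 3@1, Task 4@1, Task 5@1, Task 6@1, Task 7@1) gives peak 21: d1:21  d2:16  d3:9  d4:0  d5:0.
Shift Task 2→2, Task 3→4, Task 4→2, Task 6→4, Task 7→2.
Schedule Task 1@1, Task 2@2, Task 3@4, Task 4@2, Task 5@1, Task 6@4, Task 7@2: d1:10  d2:10  d3:10  d4:10  d5:6 — peak 10.
Total digger-days = 46 over 5 days ⇒ peak ≥ ⌈46/5⌉ = 10, so 10 is optimal.

10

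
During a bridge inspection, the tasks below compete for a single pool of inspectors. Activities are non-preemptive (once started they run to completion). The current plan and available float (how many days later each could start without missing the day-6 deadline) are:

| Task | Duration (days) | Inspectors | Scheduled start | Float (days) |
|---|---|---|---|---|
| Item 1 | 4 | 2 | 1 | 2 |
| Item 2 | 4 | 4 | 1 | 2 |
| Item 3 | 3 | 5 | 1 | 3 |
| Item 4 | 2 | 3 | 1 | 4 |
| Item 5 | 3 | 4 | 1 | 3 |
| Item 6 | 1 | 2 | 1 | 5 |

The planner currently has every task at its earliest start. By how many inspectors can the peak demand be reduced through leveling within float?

Early-start peak: d1:20  d2:18  d3:15  d4:6  d5:0  d6:0 ⇒ 20.
Leveled (Item 1@1, Item 2@1, Item 3@1, Item 4@5, Item 5@4, Item 6@5): d1:11  d2:11  d3:11  d4:10  d5:9  d6:7 ⇒ 11.
Reduction 20 − 11 = 9.

9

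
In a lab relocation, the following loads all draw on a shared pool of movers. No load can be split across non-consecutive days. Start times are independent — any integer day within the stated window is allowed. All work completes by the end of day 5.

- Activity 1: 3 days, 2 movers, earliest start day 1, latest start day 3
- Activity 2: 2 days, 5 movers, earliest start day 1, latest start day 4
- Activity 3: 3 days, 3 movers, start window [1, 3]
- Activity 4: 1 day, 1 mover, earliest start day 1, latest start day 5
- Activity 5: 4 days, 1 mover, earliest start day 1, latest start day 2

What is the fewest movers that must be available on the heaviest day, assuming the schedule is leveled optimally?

6

Early-start (Activity 1@1, Activity 2@1, Activity 3@1, Activity 4@1, Activity 5@1) gives peak 12: d1:12  d2:11  d3:6  d4:1  d5:0.
Shift Activity 2→4, Activity 5→2.
Schedule Activity 1@1, Activity 2@4, Activity 3@1, Activity 4@1, Activity 5@2: d1:6  d2:6  d3:6  d4:6  d5:6 — peak 6.
Total mover-days = 30 over 5 days ⇒ peak ≥ ⌈30/5⌉ = 6, so 6 is optimal.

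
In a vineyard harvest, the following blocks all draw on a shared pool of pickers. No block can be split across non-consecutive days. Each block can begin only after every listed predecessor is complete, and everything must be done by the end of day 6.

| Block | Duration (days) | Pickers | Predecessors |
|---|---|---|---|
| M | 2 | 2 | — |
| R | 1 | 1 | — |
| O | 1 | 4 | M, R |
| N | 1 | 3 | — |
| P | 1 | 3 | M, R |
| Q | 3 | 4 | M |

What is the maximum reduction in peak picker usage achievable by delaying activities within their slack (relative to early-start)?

Early-start peak: d1:6  d2:2  d3:11  d4:4  d5:4  d6:0 ⇒ 11.
Leveled (M@1, R@1, O@3, N@1, P@3, Q@4): d1:6  d2:2  d3:7  d4:4  d5:4  d6:4 ⇒ 7.
Reduction 11 − 7 = 4.

4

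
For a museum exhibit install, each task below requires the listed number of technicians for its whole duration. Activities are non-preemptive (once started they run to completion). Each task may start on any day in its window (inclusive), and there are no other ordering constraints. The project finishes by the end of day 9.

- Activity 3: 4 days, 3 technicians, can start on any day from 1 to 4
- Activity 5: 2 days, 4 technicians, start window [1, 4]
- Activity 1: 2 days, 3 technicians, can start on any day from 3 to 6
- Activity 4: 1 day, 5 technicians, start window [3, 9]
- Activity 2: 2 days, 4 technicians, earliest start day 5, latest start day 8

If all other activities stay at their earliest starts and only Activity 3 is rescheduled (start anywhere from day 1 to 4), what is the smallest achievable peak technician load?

8

Activity 3@1: d1:7  d2:7  d3:11  d4:6  d5:4  d6:4  d7:0  d8:0  d9:0 → peak 11
Activity 3@2: d1:4  d2:7  d3:11  d4:6  d5:7  d6:4  d7:0  d8:0  d9:0 → peak 11
Activity 3@3: d1:4  d2:4  d3:11  d4:6  d5:7  d6:7  d7:0  d8:0  d9:0 → peak 11
Activity 3@4: d1:4  d2:4  d3:8  d4:6  d5:7  d6:7  d7:3  d8:0  d9:0 → peak 8
Best is Activity 3@4, peak 8.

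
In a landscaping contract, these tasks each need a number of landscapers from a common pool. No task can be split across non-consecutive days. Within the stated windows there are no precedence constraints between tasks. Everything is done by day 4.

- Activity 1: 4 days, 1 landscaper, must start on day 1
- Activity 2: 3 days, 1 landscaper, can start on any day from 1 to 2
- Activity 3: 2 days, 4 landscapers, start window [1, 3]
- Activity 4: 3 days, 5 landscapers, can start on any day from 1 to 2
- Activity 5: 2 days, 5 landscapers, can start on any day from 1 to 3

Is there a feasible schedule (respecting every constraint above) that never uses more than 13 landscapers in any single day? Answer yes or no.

Schedule Activity 1@1, Activity 2@1, Activity 3@1, Activity 4@1, Activity 5@3: d1:11  d2:11  d3:12  d4:6 — peak 12 ≤ 13.

yes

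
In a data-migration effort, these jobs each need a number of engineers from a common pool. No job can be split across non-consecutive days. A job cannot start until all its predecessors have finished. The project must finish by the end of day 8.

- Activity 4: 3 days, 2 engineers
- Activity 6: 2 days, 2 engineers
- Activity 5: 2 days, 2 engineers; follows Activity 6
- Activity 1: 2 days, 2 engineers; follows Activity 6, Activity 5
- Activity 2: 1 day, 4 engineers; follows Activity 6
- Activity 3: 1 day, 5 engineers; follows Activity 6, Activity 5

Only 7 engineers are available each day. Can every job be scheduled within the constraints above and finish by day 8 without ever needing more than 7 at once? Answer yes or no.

yes

Schedule Activity 4@1, Activity 6@1, Activity 5@3, Activity 1@5, Activity 2@7, Activity 3@8: d1:4  d2:4  d3:4  d4:2  d5:2  d6:2  d7:4  d8:5 — peak 5 ≤ 7.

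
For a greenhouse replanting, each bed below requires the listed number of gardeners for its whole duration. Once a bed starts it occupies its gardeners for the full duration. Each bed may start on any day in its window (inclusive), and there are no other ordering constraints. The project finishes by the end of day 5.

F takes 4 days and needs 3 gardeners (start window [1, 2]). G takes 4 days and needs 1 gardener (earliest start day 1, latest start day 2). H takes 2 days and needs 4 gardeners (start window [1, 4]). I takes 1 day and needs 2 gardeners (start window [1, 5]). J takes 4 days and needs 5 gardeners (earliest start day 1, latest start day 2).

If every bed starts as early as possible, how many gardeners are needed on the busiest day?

Early-start schedule: F@1, G@1, H@1, I@1, J@1.
Load per day: day 1: 15, day 2: 13, day 3: 9, day 4: 9, day 5: 0.
Peak is 15.

15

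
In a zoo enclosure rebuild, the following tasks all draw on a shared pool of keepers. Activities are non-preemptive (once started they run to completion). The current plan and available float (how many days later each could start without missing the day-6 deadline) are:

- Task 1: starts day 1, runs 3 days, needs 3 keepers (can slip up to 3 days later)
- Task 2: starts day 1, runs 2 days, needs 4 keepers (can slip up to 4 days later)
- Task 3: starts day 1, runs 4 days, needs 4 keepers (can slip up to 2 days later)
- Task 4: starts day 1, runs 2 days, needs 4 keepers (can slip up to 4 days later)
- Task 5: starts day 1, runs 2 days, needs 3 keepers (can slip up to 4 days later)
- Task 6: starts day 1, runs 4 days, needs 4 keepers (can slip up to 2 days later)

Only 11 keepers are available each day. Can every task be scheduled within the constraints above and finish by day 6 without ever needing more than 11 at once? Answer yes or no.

yes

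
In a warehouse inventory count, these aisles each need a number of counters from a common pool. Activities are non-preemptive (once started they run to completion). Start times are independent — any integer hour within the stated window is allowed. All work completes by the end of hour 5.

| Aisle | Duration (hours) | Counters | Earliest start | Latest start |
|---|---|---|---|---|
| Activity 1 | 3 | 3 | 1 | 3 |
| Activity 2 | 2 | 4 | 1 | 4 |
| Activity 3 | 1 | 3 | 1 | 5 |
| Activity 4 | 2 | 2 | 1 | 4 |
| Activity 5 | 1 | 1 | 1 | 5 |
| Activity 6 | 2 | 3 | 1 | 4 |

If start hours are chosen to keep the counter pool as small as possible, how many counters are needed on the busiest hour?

7

Early-start (Activity 1@1, Activity 2@1, Activity 3@1, Activity 4@1, Activity 5@1, Activity 6@1) gives peak 16: h1:16  h2:12  h3:3  h4:0  h5:0.
Shift Activity 3→3, Activity 4→4, Activity 5→3, Activity 6→4.
Schedule Activity 1@1, Activity 2@1, Activity 3@3, Activity 4@4, Activity 5@3, Activity 6@4: h1:7  h2:7  h3:7  h4:5  h5:5 — peak 7.
Total counter-hours = 31 over 5 hours ⇒ peak ≥ ⌈31/5⌉ = 7, so 7 is optimal.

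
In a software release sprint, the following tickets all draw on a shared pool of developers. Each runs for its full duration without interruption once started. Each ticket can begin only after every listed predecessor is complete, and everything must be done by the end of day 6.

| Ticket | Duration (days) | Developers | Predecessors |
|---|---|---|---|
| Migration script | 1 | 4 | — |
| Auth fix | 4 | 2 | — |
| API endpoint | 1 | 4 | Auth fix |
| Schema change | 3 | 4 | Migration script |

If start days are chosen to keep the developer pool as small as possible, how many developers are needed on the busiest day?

6

Schedule Migration script@1, Auth fix@1, API endpoint@5, Schema change@2: d1:6  d2:6  d3:6  d4:6  d5:4  d6:0 — peak 6.
No arrangement of the 18 feasible schedules does better.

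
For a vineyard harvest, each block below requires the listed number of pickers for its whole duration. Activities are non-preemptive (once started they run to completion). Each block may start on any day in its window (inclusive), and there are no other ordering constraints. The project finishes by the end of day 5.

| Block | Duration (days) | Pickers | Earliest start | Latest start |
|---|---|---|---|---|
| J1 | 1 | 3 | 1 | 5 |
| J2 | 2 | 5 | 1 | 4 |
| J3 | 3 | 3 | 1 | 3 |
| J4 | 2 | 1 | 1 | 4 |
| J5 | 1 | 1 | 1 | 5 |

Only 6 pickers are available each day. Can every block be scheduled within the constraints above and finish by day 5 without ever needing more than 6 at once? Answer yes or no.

yes

Schedule J1@1, J2@4, J3@1, J4@2, J5@2: d1:6  d2:5  d3:4  d4:5  d5:5 — peak 6 ≤ 6.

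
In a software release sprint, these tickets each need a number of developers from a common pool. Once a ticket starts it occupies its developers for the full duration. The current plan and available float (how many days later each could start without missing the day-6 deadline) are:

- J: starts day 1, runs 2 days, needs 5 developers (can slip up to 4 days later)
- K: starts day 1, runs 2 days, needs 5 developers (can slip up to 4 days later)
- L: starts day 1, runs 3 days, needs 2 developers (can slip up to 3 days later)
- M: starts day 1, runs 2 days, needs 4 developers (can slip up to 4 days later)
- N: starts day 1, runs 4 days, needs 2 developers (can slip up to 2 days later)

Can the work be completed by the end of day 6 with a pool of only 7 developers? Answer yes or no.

The minimum achievable peak is 8; 7 < 8, so no feasible schedule stays within the cap.

no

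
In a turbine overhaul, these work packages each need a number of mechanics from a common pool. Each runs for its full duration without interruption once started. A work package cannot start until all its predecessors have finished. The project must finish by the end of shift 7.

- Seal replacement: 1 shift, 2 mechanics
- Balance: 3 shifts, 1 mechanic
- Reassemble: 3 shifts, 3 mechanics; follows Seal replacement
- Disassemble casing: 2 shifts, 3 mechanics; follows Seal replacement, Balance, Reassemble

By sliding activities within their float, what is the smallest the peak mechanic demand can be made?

4

Schedule Seal replacement@1, Balance@1, Reassemble@2, Disassemble casing@5: s1:3  s2:4  s3:4  s4:3  s5:3  s6:3  s7:0 — peak 4.
No arrangement of the 11 feasible schedules does better.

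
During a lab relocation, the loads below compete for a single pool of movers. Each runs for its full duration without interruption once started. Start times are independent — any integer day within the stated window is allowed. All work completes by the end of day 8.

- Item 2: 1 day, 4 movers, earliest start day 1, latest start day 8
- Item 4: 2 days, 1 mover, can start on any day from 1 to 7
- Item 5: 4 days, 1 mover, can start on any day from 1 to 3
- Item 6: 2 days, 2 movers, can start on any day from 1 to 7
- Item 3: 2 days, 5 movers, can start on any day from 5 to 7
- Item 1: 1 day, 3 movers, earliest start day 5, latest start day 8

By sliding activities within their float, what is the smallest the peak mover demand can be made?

Early-start (Item 2@1, Item 4@1, Item 5@1, Item 6@1, Item 3@5, Item 1@5) gives peak 8: d1:8  d2:4  d3:1  d4:1  d5:8  d6:5  d7:0  d8:0.
Shift Item 5→2, Item 6→2, Item 3→6.
Schedule Item 2@1, Item 4@1, Item 5@2, Item 6@2, Item 3@6, Item 1@5: d1:5  d2:4  d3:3  d4:1  d5:4  d6:5  d7:5  d8:0 — peak 5.

5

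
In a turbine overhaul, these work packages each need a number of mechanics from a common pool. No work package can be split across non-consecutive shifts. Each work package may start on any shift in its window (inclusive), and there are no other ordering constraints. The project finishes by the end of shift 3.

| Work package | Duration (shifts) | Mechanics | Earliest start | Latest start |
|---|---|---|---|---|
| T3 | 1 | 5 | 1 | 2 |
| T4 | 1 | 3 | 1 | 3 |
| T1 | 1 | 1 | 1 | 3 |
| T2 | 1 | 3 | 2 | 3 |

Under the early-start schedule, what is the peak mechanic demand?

Early-start schedule: T3@1, T4@1, T1@1, T2@2.
Load per shift: shift 1: 9, shift 2: 3, shift 3: 0.
Peak is 9.

9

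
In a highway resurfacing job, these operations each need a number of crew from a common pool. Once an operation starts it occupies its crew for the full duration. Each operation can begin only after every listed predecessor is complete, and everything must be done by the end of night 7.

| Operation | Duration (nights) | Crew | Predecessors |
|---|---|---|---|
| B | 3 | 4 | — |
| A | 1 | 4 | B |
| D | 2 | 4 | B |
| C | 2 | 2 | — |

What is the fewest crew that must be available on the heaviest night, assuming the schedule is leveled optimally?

6

Early-start (B@1, A@4, D@4, C@1) gives peak 8: n1:6  n2:6  n3:4  n4:8  n5:4  n6:0  n7:0.
Shift D→5.
Schedule B@1, A@4, D@5, C@1: n1:6  n2:6  n3:4  n4:4  n5:4  n6:4  n7:0 — peak 6.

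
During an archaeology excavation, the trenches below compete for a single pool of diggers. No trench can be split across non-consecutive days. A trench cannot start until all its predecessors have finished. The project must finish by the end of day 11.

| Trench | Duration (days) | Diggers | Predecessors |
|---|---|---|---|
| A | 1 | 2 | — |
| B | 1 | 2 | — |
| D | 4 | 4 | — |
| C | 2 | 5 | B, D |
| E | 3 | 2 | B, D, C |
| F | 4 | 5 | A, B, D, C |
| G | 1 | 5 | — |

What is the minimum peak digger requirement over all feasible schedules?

7

Early-start (A@1, B@1, D@1, C@5, E@7, F@7, G@1) gives peak 13: d1:13  d2:4  d3:4  d4:4  d5:5  d6:5  d7:7  d8:7  d9:7  d10:5  d11:0.
Shift B→2, G→11.
Schedule A@1, B@2, D@1, C@5, E@7, F@7, G@11: d1:6  d2:6  d3:4  d4:4  d5:5  d6:5  d7:7  d8:7  d9:7  d10:5  d11:5 — peak 7.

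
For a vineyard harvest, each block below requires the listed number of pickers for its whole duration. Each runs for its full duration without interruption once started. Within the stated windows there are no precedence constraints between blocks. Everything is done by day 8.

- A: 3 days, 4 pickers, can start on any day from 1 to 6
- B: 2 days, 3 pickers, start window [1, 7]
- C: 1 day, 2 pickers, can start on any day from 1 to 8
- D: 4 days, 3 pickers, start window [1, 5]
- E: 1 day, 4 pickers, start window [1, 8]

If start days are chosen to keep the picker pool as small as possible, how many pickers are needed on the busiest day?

6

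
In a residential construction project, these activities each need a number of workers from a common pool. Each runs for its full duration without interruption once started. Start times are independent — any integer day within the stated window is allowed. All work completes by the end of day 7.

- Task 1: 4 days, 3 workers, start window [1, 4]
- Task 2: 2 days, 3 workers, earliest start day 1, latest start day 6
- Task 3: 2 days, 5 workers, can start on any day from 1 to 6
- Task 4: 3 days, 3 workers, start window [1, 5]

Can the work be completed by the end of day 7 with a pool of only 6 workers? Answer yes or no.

yes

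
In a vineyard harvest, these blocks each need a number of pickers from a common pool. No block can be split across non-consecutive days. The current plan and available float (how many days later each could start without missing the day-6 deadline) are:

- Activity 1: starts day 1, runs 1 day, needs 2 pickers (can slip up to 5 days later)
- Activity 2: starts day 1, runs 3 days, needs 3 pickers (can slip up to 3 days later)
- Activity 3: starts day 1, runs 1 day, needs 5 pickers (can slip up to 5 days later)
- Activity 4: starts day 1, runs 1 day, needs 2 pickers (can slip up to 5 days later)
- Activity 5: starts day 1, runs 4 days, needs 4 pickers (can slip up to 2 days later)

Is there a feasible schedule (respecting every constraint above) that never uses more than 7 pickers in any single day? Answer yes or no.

Schedule Activity 1@1, Activity 2@1, Activity 3@6, Activity 4@1, Activity 5@2: d1:7  d2:7  d3:7  d4:4  d5:4  d6:5 — peak 7 ≤ 7.

yes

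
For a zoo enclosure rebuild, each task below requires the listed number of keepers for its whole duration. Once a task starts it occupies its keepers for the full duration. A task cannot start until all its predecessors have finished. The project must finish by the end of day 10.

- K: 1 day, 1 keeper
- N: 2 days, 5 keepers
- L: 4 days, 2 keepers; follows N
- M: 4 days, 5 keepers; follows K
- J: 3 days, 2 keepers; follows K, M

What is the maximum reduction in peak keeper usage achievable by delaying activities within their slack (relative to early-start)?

Early-start peak: d1:6  d2:10  d3:7  d4:7  d5:7  d6:4  d7:2  d8:2  d9:0  d10:0 ⇒ 10.
Leveled (K@1, N@1, L@7, M@3, J@7): d1:6  d2:5  d3:5  d4:5  d5:5  d6:5  d7:4  d8:4  d9:4  d10:2 ⇒ 6.
Reduction 10 − 6 = 4.

4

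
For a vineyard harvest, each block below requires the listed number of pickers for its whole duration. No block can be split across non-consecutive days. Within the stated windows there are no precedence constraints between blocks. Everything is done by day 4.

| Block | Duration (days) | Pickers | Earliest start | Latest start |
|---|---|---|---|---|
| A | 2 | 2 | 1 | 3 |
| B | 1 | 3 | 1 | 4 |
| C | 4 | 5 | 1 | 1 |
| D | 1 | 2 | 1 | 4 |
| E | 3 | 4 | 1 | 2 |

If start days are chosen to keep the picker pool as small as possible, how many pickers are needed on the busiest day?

11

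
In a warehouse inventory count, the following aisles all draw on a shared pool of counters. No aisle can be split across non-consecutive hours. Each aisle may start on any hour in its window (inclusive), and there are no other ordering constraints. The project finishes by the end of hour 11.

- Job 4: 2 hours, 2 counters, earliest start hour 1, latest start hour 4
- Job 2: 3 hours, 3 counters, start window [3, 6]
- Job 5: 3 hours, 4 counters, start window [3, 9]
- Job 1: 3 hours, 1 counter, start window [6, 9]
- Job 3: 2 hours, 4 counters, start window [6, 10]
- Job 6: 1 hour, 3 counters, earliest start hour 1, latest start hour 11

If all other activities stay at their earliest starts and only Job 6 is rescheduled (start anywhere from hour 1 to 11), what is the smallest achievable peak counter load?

7

Job 6@1: h1:5  h2:2  h3:7  h4:7  h5:7  h6:5  h7:5  h8:1  h9:0  h10:0  h11:0 → peak 7
Job 6@2: h1:2  h2:5  h3:7  h4:7  h5:7  h6:5  h7:5  h8:1  h9:0  h10:0  h11:0 → peak 7
Job 6@3: h1:2  h2:2  h3:10  h4:7  h5:7  h6:5  h7:5  h8:1  h9:0  h10:0  h11:0 → peak 10
Job 6@4: h1:2  h2:2  h3:7  h4:10  h5:7  h6:5  h7:5  h8:1  h9:0  h10:0  h11:0 → peak 10
Job 6@5: h1:2  h2:2  h3:7  h4:7  h5:10  h6:5  h7:5  h8:1  h9:0  h10:0  h11:0 → peak 10
Job 6@6: h1:2  h2:2  h3:7  h4:7  h5:7  h6:8  h7:5  h8:1  h9:0  h10:0  h11:0 → peak 8
Job 6@7: h1:2  h2:2  h3:7  h4:7  h5:7  h6:5  h7:8  h8:1  h9:0  h10:0  h11:0 → peak 8
Job 6@8: h1:2  h2:2  h3:7  h4:7  h5:7  h6:5  h7:5  h8:4  h9:0  h10:0  h11:0 → peak 7
Job 6@9: h1:2  h2:2  h3:7  h4:7  h5:7  h6:5  h7:5  h8:1  h9:3  h10:0  h11:0 → peak 7
Job 6@10: h1:2  h2:2  h3:7  h4:7  h5:7  h6:5  h7:5  h8:1  h9:0  h10:3  h11:0 → peak 7
Job 6@11: h1:2  h2:2  h3:7  h4:7  h5:7  h6:5  h7:5  h8:1  h9:0  h10:0  h11:3 → peak 7
Best is Job 6@1, peak 7.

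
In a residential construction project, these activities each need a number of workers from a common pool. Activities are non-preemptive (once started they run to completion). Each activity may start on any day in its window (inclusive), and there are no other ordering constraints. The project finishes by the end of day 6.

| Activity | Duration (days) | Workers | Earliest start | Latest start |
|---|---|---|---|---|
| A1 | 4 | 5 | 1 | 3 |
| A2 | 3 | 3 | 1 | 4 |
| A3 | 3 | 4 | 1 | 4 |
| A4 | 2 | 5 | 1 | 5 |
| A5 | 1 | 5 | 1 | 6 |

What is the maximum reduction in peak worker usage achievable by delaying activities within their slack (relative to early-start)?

10

Early-start peak: d1:22  d2:17  d3:12  d4:5  d5:0  d6:0 ⇒ 22.
Leveled (A1@1, A2@1, A3@1, A4@4, A5@5): d1:12  d2:12  d3:12  d4:10  d5:10  d6:0 ⇒ 12.
Reduction 22 − 12 = 10.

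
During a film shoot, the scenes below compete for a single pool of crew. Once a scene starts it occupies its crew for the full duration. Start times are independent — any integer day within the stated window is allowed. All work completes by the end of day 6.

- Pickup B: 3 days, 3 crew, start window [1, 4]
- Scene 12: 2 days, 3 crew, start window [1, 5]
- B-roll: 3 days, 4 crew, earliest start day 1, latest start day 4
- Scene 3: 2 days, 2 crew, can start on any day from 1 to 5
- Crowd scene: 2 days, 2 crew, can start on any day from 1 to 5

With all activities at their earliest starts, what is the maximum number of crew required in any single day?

Early-start schedule: Pickup B@1, Scene 12@1, B-roll@1, Scene 3@1, Crowd scene@1.
Load per day: day 1: 14, day 2: 14, day 3: 7, day 4: 0, day 5: 0, day 6: 0.
Peak is 14.

14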